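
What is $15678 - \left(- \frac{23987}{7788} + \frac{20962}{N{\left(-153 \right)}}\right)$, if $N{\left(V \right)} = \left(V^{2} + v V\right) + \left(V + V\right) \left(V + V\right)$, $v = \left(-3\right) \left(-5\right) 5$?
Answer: $\frac{2148748987669}{137029860} \approx 15681.0$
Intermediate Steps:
$v = 75$ ($v = 15 \cdot 5 = 75$)
$N{\left(V \right)} = 5 V^{2} + 75 V$ ($N{\left(V \right)} = \left(V^{2} + 75 V\right) + \left(V + V\right) \left(V + V\right) = \left(V^{2} + 75 V\right) + 2 V 2 V = \left(V^{2} + 75 V\right) + 4 V^{2} = 5 V^{2} + 75 V$)
$15678 - \left(- \frac{23987}{7788} + \frac{20962}{N{\left(-153 \right)}}\right) = 15678 - \left(- \frac{23987}{7788} + 20962 \left(- \frac{1}{765 \left(15 - 153\right)}\right)\right) = 15678 - \left(- \frac{23987}{7788} + \frac{20962}{5 \left(-153\right) \left(-138\right)}\right) = 15678 + \left(\frac{23987}{7788} - \frac{20962}{105570}\right) = 15678 + \left(\frac{23987}{7788} - \frac{10481}{52785}\right) = 15678 + \frac{394842589}{137029860} = \frac{2148748987669}{137029860}$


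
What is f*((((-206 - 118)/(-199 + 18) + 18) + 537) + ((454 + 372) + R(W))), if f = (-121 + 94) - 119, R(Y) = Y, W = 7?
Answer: -36726592/181 ≈ -2.0291e+5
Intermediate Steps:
f = -146 (f = -27 - 119 = -146)
f*((((-206 - 118)/(-199 + 18) + 18) + 537) + ((454 + 372) + R(W))) = -146*((((-206 - 118)/(-199 + 18) + 18) + 537) + ((454 + 372) + 7)) = -146*(((-324/(-181) + 18) + 537) + (826 + 7)) = -146*(((-324*(-1/181) + 18) + 537) + 833) = -146*(((324/181 + 18) + 537) + 833) = -146*((3582/181 + 537) + 833) = -146*(100779/181 + 833) = -146*251552/181 = -36726592/181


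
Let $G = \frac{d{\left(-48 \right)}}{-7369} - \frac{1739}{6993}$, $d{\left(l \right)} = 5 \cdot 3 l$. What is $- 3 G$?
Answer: $\frac{210263}{464247} \approx 0.45291$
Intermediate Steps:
$d{\left(l \right)} = 15 l$
$G = - \frac{210263}{1392741}$ ($G = \frac{15 \left(-48\right)}{-7369} - \frac{1739}{6993} = \left(-720\right) \left(- \frac{1}{7369}\right) - \frac{47}{189} = \frac{720}{7369} - \frac{47}{189} = - \frac{210263}{1392741} \approx -0.15097$)
$- 3 G = \left(-3\right) \left(- \frac{210263}{1392741}\right) = \frac{210263}{464247}$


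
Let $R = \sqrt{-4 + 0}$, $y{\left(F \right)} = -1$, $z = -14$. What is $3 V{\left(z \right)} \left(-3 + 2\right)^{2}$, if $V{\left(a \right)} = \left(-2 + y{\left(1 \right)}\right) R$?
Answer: $- 18 i \approx - 18.0 i$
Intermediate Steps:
$R = 2 i$ ($R = \sqrt{-4} = 2 i \approx 2.0 i$)
$V{\left(a \right)} = - 6 i$ ($V{\left(a \right)} = \left(-2 - 1\right) 2 i = - 3 \cdot 2 i = - 6 i$)
$3 V{\left(z \right)} \left(-3 + 2\right)^{2} = 3 \left(- 6 i\right) \left(-3 + 2\right)^{2} = - 18 i \left(-1\right)^{2} = - 18 i 1 = - 18 i$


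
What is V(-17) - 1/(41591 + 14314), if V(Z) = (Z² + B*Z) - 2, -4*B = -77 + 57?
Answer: 11292809/55905 ≈ 202.00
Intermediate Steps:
B = 5 (B = -(-77 + 57)/4 = -¼*(-20) = 5)
V(Z) = -2 + Z² + 5*Z (V(Z) = (Z² + 5*Z) - 2 = -2 + Z² + 5*Z)
V(-17) - 1/(41591 + 14314) = (-2 + (-17)² + 5*(-17)) - 1/(41591 + 14314) = (-2 + 289 - 85) - 1/55905 = 202 - 1*1/55905 = 202 - 1/55905 = 11292809/55905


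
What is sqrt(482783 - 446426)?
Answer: sqrt(36357) ≈ 190.68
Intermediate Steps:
sqrt(482783 - 446426) = sqrt(36357)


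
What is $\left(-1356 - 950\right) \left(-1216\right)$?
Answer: $2804096$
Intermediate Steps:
$\left(-1356 - 950\right) \left(-1216\right) = \left(-2306\right) \left(-1216\right) = 2804096$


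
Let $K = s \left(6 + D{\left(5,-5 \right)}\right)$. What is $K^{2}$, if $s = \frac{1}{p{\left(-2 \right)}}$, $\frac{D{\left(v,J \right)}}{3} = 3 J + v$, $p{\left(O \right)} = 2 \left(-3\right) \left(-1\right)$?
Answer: $16$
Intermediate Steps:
$p{\left(O \right)} = 6$ ($p{\left(O \right)} = \left(-6\right) \left(-1\right) = 6$)
$D{\left(v,J \right)} = 3 v + 9 J$ ($D{\left(v,J \right)} = 3 \left(3 J + v\right) = 3 \left(v + 3 J\right) = 3 v + 9 J$)
$s = \frac{1}{6} \approx 0.16667$
$K = -4$ ($K = \frac{6 + \left(3 \cdot 5 + 9 \left(-5\right)\right)}{6} = \frac{6 + \left(15 - 45\right)}{6} = \frac{6 - 30}{6} = \frac{1}{6} \left(-24\right) = -4$)
$K^{2} = \left(-4\right)^{2} = 16$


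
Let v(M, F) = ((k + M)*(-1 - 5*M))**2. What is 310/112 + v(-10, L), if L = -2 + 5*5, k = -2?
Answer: 19361819/56 ≈ 3.4575e+5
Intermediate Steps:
L = 23 (L = -2 + 25 = 23)
v(M, F) = (-1 - 5*M)**2*(-2 + M)**2 (v(M, F) = ((-2 + M)*(-1 - 5*M))**2 = ((-1 - 5*M)*(-2 + M))**2 = (-1 - 5*M)**2*(-2 + M)**2)
310/112 + v(-10, L) = 310/112 + (1 + 5*(-10))**2*(-2 - 10)**2 = (1/112)*310 + (1 - 50)**2*(-12)**2 = 155/56 + (-49)**2*144 = 155/56 + 2401*144 = 155/56 + 345744 = 19361819/56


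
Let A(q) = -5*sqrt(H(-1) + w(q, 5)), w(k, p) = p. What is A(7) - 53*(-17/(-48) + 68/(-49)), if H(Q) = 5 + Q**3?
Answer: 93563/2352 ≈ 39.780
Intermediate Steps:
A(q) = -15 (A(q) = -5*sqrt((5 + (-1)**3) + 5) = -5*sqrt((5 - 1) + 5) = -5*sqrt(4 + 5) = -5*sqrt(9) = -5*3 = -15)
A(7) - 53*(-17/(-48) + 68/(-49)) = -15 - 53*(-17/(-48) + 68/(-49)) = -15 - 53*(-17*(-1/48) + 68*(-1/49)) = -15 - 53*(17/48 - 68/49) = -15 - 53*(-2431/2352) = -15 + 128843/2352 = 93563/2352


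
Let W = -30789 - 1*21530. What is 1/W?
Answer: -1/52319 ≈ -1.9114e-5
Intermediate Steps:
W = -52319 (W = -30789 - 21530 = -52319)
1/W = 1/(-52319) = -1/52319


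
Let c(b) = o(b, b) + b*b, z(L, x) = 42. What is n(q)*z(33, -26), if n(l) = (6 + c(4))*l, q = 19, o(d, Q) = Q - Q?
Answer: 17556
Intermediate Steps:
o(d, Q) = 0
c(b) = b**2 (c(b) = 0 + b*b = 0 + b**2 = b**2)
n(l) = 22*l (n(l) = (6 + 4**2)*l = (6 + 16)*l = 22*l)
n(q)*z(33, -26) = (22*19)*42 = 418*42 = 17556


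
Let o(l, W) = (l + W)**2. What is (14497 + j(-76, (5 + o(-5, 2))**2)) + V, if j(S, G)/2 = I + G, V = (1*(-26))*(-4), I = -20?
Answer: 14953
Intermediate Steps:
V = 104 (V = -26*(-4) = 104)
o(l, W) = (W + l)**2
j(S, G) = -40 + 2*G (j(S, G) = 2*(-20 + G) = -40 + 2*G)
(14497 + j(-76, (5 + o(-5, 2))**2)) + V = (14497 + (-40 + 2*(5 + (2 - 5)**2)**2)) + 104 = (14497 + (-40 + 2*(5 + (-3)**2)**2)) + 104 = (14497 + (-40 + 2*(5 + 9)**2)) + 104 = (14497 + (-40 + 2*14**2)) + 104 = (14497 + (-40 + 2*196)) + 104 = (14497 + (-40 + 392)) + 104 = (14497 + 352) + 104 = 14849 + 104 = 14953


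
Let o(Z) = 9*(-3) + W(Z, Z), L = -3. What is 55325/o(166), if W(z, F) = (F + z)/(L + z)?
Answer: -9017975/4069 ≈ -2216.3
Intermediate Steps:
W(z, F) = (F + z)/(-3 + z)
o(Z) = -27 + 2*Z/(-3 + Z) (o(Z) = 9*(-3) + (Z + Z)/(-3 + Z) = -27 + (2*Z)/(-3 + Z) = -27 + 2*Z/(-3 + Z))
55325/o(166) = 55325/(((81 - 25*166)/(-3 + 166))) = 55325/(((81 - 4150)/163)) = 55325/(((1/163)*(-4069))) = 55325/(-4069/163) = 55325*(-163/4069) = -9017975/4069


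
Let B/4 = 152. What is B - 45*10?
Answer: 158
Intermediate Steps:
B = 608 (B = 4*152 = 608)
B - 45*10 = 608 - 45*10 = 608 - 450 = 158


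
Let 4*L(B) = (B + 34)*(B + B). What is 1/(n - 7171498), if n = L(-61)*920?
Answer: -1/6413878 ≈ -1.5591e-7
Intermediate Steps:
L(B) = B*(34 + B)/2 (L(B) = ((B + 34)*(B + B))/4 = ((34 + B)*(2*B))/4 = (2*B*(34 + B))/4 = B*(34 + B)/2)
n = 757620 (n = ((1/2)*(-61)*(34 - 61))*920 = ((1/2)*(-61)*(-27))*920 = (1647/2)*920 = 757620)
1/(n - 7171498) = 1/(757620 - 7171498) = 1/(-6413878) = -1/6413878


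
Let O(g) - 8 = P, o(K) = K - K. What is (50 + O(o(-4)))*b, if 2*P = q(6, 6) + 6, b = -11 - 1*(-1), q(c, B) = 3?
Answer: -625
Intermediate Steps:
o(K) = 0
b = -10 (b = -11 + 1 = -10)
P = 9/2 (P = (3 + 6)/2 = (1/2)*9 = 9/2 ≈ 4.5000)
O(g) = 25/2 (O(g) = 8 + 9/2 = 25/2)
(50 + O(o(-4)))*b = (50 + 25/2)*(-10) = (125/2)*(-10) = -625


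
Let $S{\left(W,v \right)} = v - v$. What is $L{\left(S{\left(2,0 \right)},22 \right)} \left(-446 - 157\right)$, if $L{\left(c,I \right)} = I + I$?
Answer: $-26532$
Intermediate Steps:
$S{\left(W,v \right)} = 0$
$L{\left(c,I \right)} = 2 I$
$L{\left(S{\left(2,0 \right)},22 \right)} \left(-446 - 157\right) = 2 \cdot 22 \left(-446 - 157\right) = 44 \left(-603\right) = -26532$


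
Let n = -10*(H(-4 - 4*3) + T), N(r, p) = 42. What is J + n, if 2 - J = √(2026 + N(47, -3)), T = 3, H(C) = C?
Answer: 132 - 2*√517 ≈ 86.525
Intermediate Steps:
n = 130 (n = -10*((-4 - 4*3) + 3) = -10*((-4 - 12) + 3) = -10*(-16 + 3) = -10*(-13) = 130)
J = 2 - 2*√517 (J = 2 - √(2026 + 42) = 2 - √2068 = 2 - 2*√517 ≈ -43.475)
J + n = (2 - 2*√517) + 130 = 132 - 2*√517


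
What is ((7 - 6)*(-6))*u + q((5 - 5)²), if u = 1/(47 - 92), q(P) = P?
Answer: 2/15 ≈ 0.13333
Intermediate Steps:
u = -1/45 (u = 1/(-45) = -1/45 ≈ -0.022222)
((7 - 6)*(-6))*u + q((5 - 5)²) = ((7 - 6)*(-6))*(-1/45) + (5 - 5)² = (1*(-6))*(-1/45) + 0² = -6*(-1/45) + 0 = 2/15 + 0 = 2/15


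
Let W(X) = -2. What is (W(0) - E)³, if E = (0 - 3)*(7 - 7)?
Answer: -8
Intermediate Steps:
E = 0 (E = -3*0 = 0)
(W(0) - E)³ = (-2 - 1*0)³ = (-2 + 0)³ = (-2)³ = -8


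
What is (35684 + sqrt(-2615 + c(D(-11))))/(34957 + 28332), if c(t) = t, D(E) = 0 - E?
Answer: 35684/63289 + 2*I*sqrt(651)/63289 ≈ 0.56383 + 0.00080629*I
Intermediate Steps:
D(E) = -E
(35684 + sqrt(-2615 + c(D(-11))))/(34957 + 28332) = (35684 + sqrt(-2615 - 1*(-11)))/(34957 + 28332) = (35684 + sqrt(-2615 + 11))/63289 = (35684 + sqrt(-2604))*(1/63289) = (35684 + 2*I*sqrt(651))*(1/63289) = 35684/63289 + 2*I*sqrt(651)/63289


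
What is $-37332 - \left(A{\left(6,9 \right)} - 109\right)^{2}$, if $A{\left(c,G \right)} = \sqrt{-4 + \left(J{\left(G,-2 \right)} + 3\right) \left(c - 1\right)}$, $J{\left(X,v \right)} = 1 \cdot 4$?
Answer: $-49244 + 218 \sqrt{31} \approx -48030.0$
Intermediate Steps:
$J{\left(X,v \right)} = 4$
$A{\left(c,G \right)} = \sqrt{-11 + 7 c}$ ($A{\left(c,G \right)} = \sqrt{-4 + \left(4 + 3\right) \left(c - 1\right)} = \sqrt{-4 + 7 \left(-1 + c\right)} = \sqrt{-4 + \left(-7 + 7 c\right)} = \sqrt{-11 + 7 c}$)
$-37332 - \left(A{\left(6,9 \right)} - 109\right)^{2} = -37332 - \left(\sqrt{-11 + 7 \cdot 6} - 109\right)^{2} = -37332 - \left(\sqrt{-11 + 42} - 109\right)^{2} = -37332 - \left(\sqrt{31} - 109\right)^{2} = -37332 - \left(-109 + \sqrt{31}\right)^{2}$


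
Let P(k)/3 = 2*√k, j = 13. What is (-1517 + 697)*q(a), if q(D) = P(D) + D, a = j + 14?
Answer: -22140 - 14760*√3 ≈ -47705.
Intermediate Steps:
P(k) = 6*√k (P(k) = 3*(2*√k) = 6*√k)
a = 27 (a = 13 + 14 = 27)
q(D) = D + 6*√D (q(D) = 6*√D + D = D + 6*√D)
(-1517 + 697)*q(a) = (-1517 + 697)*(27 + 6*√27) = -820*(27 + 6*(3*√3)) = -820*(27 + 18*√3) = -22140 - 14760*√3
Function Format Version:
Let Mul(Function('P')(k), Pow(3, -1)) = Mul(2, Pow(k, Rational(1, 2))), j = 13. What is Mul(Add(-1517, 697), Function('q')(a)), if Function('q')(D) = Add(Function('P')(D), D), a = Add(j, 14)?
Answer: Add(-22140, Mul(-14760, Pow(3, Rational(1, 2)))) ≈ -47705.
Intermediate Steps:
Function('P')(k) = Mul(6, Pow(k, Rational(1, 2))) (Function('P')(k) = Mul(3, Mul(2, Pow(k, Rational(1, 2)))) = Mul(6, Pow(k, Rational(1, 2))))
a = 27 (a = Add(13, 14) = 27)
Function('q')(D) = Add(D, Mul(6, Pow(D, Rational(1, 2)))) (Function('q')(D) = Add(Mul(6, Pow(D, Rational(1, 2))), D) = Add(D, Mul(6, Pow(D, Rational(1, 2)))))
Mul(Add(-1517, 697), Function('q')(a)) = Mul(Add(-1517, 697), Add(27, Mul(6, Pow(27, Rational(1, 2))))) = Mul(-820, Add(27, Mul(6, Mul(3, Pow(3, Rational(1, 2)))))) = Mul(-820, Add(27, Mul(18, Pow(3, Rational(1, 2))))) = Add(-22140, Mul(-14760, Pow(3, Rational(1, 2))))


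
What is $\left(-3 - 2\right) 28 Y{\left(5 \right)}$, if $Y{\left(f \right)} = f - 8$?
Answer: $420$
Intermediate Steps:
$Y{\left(f \right)} = -8 + f$ ($Y{\left(f \right)} = f - 8 = -8 + f$)
$\left(-3 - 2\right) 28 Y{\left(5 \right)} = \left(-3 - 2\right) 28 \left(-8 + 5\right) = \left(-3 - 2\right) 28 \left(-3\right) = \left(-5\right) 28 \left(-3\right) = \left(-140\right) \left(-3\right) = 420$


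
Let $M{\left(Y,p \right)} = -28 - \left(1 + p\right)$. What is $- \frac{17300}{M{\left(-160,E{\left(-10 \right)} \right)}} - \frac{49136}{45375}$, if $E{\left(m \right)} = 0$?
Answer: $\frac{783562556}{1315875} \approx 595.47$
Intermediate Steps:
$M{\left(Y,p \right)} = -29 - p$
$- \frac{17300}{M{\left(-160,E{\left(-10 \right)} \right)}} - \frac{49136}{45375} = - \frac{17300}{-29 - 0} - \frac{49136}{45375} = - \frac{17300}{-29 + 0} - \frac{49136}{45375} = - \frac{17300}{-29} - \frac{49136}{45375} = \left(-17300\right) \left(- \frac{1}{29}\right) - \frac{49136}{45375} = \frac{17300}{29} - \frac{49136}{45375} = \frac{783562556}{1315875}$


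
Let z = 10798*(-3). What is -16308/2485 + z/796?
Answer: -46740129/989030 ≈ -47.259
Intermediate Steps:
z = -32394
-16308/2485 + z/796 = -16308/2485 - 32394/796 = -16308*1/2485 - 32394*1/796 = -16308/2485 - 16197/398 = -46740129/989030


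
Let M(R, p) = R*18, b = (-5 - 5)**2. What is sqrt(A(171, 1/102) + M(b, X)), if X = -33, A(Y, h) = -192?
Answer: 2*sqrt(402) ≈ 40.100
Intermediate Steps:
b = 100 (b = (-10)**2 = 100)
M(R, p) = 18*R
sqrt(A(171, 1/102) + M(b, X)) = sqrt(-192 + 18*100) = sqrt(-192 + 1800) = sqrt(1608) = 2*sqrt(402)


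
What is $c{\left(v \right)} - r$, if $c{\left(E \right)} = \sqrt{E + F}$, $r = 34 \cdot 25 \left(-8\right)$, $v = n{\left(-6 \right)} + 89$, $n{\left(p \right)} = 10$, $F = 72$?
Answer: $6800 + 3 \sqrt{19} \approx 6813.1$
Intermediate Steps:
$v = 99$ ($v = 10 + 89 = 99$)
$r = -6800$ ($r = 850 \left(-8\right) = -6800$)
$c{\left(E \right)} = \sqrt{72 + E}$ ($c{\left(E \right)} = \sqrt{E + 72} = \sqrt{72 + E}$)
$c{\left(v \right)} - r = \sqrt{72 + 99} - -6800 = \sqrt{171} + 6800 = 3 \sqrt{19} + 6800 = 6800 + 3 \sqrt{19}$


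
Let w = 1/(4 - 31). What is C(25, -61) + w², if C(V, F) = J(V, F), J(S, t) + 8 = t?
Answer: -50300/729 ≈ -68.999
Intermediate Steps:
w = -1/27 (w = 1/(-27) = -1/27 ≈ -0.037037)
J(S, t) = -8 + t
C(V, F) = -8 + F
C(25, -61) + w² = (-8 - 61) + (-1/27)² = -69 + 1/729 = -50300/729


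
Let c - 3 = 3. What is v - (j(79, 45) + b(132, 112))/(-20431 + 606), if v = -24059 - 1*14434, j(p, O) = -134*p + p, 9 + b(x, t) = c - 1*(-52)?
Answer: -763134183/19825 ≈ -38494.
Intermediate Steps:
c = 6 (c = 3 + 3 = 6)
b(x, t) = 49 (b(x, t) = -9 + (6 - 1*(-52)) = -9 + (6 + 52) = -9 + 58 = 49)
j(p, O) = -133*p
v = -38493 (v = -24059 - 14434 = -38493)
v - (j(79, 45) + b(132, 112))/(-20431 + 606) = -38493 - (-133*79 + 49)/(-20431 + 606) = -38493 - (-10507 + 49)/(-19825) = -38493 - (-10458)*(-1)/19825 = -38493 - 1*10458/19825 = -38493 - 10458/19825 = -763134183/19825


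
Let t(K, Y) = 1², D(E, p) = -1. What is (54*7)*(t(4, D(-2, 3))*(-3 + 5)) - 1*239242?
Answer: -238486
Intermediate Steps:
t(K, Y) = 1
(54*7)*(t(4, D(-2, 3))*(-3 + 5)) - 1*239242 = (54*7)*(1*(-3 + 5)) - 1*239242 = 378*(1*2) - 239242 = 378*2 - 239242 = 756 - 239242 = -238486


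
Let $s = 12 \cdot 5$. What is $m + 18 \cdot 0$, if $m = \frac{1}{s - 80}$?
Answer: $- \frac{1}{20} \approx -0.05$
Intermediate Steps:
$s = 60$
$m = - \frac{1}{20}$ ($m = \frac{1}{60 - 80} = \frac{1}{-20} = - \frac{1}{20} \approx -0.05$)
$m + 18 \cdot 0 = - \frac{1}{20} + 18 \cdot 0 = - \frac{1}{20} + 0 = - \frac{1}{20}$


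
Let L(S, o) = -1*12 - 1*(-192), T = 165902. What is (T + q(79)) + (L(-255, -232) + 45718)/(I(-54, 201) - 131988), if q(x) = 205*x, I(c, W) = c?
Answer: 12022203088/66021 ≈ 1.8210e+5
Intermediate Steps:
L(S, o) = 180 (L(S, o) = -12 + 192 = 180)
(T + q(79)) + (L(-255, -232) + 45718)/(I(-54, 201) - 131988) = (165902 + 205*79) + (180 + 45718)/(-54 - 131988) = (165902 + 16195) + 45898/(-132042) = 182097 + 45898*(-1/132042) = 182097 - 22949/66021 = 12022203088/66021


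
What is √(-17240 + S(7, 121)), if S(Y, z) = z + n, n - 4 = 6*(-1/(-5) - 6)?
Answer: I*√428745/5 ≈ 130.96*I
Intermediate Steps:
n = -154/5 (n = 4 + 6*(-1/(-5) - 6) = 4 + 6*(-1*(-⅕) - 6) = 4 + 6*(⅕ - 6) = 4 + 6*(-29/5) = 4 - 174/5 = -154/5 ≈ -30.800)
S(Y, z) = -154/5 + z (S(Y, z) = z - 154/5 = -154/5 + z)
√(-17240 + S(7, 121)) = √(-17240 + (-154/5 + 121)) = √(-17240 + 451/5) = √(-85749/5) = I*√428745/5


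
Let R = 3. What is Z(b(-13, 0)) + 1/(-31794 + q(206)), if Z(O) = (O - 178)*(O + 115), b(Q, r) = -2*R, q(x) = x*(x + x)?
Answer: -1064532367/53078 ≈ -20056.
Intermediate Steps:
q(x) = 2*x**2 (q(x) = x*(2*x) = 2*x**2)
b(Q, r) = -6 (b(Q, r) = -2*3 = -6)
Z(O) = (-178 + O)*(115 + O)
Z(b(-13, 0)) + 1/(-31794 + q(206)) = (-20470 + (-6)**2 - 63*(-6)) + 1/(-31794 + 2*206**2) = (-20470 + 36 + 378) + 1/(-31794 + 2*42436) = -20056 + 1/(-31794 + 84872) = -20056 + 1/53078 = -1064532367/53078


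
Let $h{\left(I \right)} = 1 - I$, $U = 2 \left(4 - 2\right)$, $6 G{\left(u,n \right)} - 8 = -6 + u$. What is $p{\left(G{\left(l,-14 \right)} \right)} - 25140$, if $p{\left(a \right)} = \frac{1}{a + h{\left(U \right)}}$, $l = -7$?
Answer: $- \frac{578226}{23} \approx -25140.0$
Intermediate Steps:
$G{\left(u,n \right)} = \frac{1}{3} + \frac{u}{6}$ ($G{\left(u,n \right)} = \frac{4}{3} + \frac{-6 + u}{6} = \frac{4}{3} + \left(-1 + \frac{u}{6}\right) = \frac{1}{3} + \frac{u}{6}$)
$U = 4$ ($U = 2 \cdot 2 = 4$)
$p{\left(a \right)} = \frac{1}{-3 + a}$ ($p{\left(a \right)} = \frac{1}{a + \left(1 - 4\right)} = \frac{1}{a - 3} = \frac{1}{-3 + a}$)
$p{\left(G{\left(l,-14 \right)} \right)} - 25140 = \frac{1}{-3 + \left(\frac{1}{3} + \frac{1}{6} \left(-7\right)\right)} - 25140 = \frac{1}{-3 + \left(\frac{1}{3} - \frac{7}{6}\right)} - 25140 = \frac{1}{-3 - \frac{5}{6}} - 25140 = \frac{1}{- \frac{23}{6}} - 25140 = - \frac{6}{23} - 25140 = - \frac{578226}{23}$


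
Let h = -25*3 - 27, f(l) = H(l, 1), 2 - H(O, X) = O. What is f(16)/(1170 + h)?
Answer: -7/534 ≈ -0.013109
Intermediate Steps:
H(O, X) = 2 - O
f(l) = 2 - l
h = -102 (h = -75 - 27 = -102)
f(16)/(1170 + h) = (2 - 1*16)/(1170 - 102) = (2 - 16)/1068 = -14*1/1068 = -7/534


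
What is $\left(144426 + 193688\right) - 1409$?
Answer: $336705$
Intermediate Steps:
$\left(144426 + 193688\right) - 1409 = 338114 - 1409 = 336705$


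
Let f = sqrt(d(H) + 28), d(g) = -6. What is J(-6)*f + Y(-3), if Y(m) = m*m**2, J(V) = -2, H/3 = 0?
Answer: -27 - 2*sqrt(22) ≈ -36.381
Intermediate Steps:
H = 0 (H = 3*0 = 0)
f = sqrt(22) (f = sqrt(-6 + 28) = sqrt(22) ≈ 4.6904)
Y(m) = m**3
J(-6)*f + Y(-3) = -2*sqrt(22) + (-3)**3 = -2*sqrt(22) - 27 = -27 - 2*sqrt(22)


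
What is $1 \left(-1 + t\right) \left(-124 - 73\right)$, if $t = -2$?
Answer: $591$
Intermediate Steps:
$1 \left(-1 + t\right) \left(-124 - 73\right) = 1 \left(-1 - 2\right) \left(-124 - 73\right) = 1 \left(-3\right) \left(-197\right) = \left(-3\right) \left(-197\right) = 591$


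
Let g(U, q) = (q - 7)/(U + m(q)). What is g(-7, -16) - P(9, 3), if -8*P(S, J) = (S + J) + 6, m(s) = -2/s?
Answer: 1231/220 ≈ 5.5955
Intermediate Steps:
P(S, J) = -¾ - J/8 - S/8 (P(S, J) = -((S + J) + 6)/8 = -((J + S) + 6)/8 = -(6 + J + S)/8 = -¾ - J/8 - S/8)
g(U, q) = (-7 + q)/(U - 2/q) (g(U, q) = (q - 7)/(U - 2/q) = (-7 + q)/(U - 2/q))
g(-7, -16) - P(9, 3) = -16*(-7 - 16)/(-2 - 7*(-16)) - (-¾ - ⅛*3 - ⅛*9) = -16*(-23)/(-2 + 112) - (-¾ - 3/8 - 9/8) = -16*(-23)/110 - 1*(-9/4) = -16*1/110*(-23) + 9/4 = 184/55 + 9/4 = 1231/220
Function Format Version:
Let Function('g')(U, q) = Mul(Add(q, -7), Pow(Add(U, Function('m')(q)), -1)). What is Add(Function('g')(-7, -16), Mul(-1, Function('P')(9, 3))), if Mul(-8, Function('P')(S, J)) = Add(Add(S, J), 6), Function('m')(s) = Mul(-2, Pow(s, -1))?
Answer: Rational(1231, 220) ≈ 5.5955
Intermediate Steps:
Function('P')(S, J) = Add(Rational(-3, 4), Mul(Rational(-1, 8), J), Mul(Rational(-1, 8), S)) (Function('P')(S, J) = Mul(Rational(-1, 8), Add(Add(S, J), 6)) = Mul(Rational(-1, 8), Add(Add(J, S), 6)) = Mul(Rational(-1, 8), Add(6, J, S)) = Add(Rational(-3, 4), Mul(Rational(-1, 8), J), Mul(Rational(-1, 8), S)))
Function('g')(U, q) = Mul(Pow(Add(U, Mul(-2, Pow(q, -1))), -1), Add(-7, q)) (Function('g')(U, q) = Mul(Add(q, -7), Pow(Add(U, Mul(-2, Pow(q, -1))), -1)) = Mul(Add(-7, q), Pow(Add(U, Mul(-2, Pow(q, -1))), -1)) = Mul(Pow(Add(U, Mul(-2, Pow(q, -1))), -1), Add(-7, q)))
Add(Function('g')(-7, -16), Mul(-1, Function('P')(9, 3))) = Add(Mul(-16, Pow(Add(-2, Mul(-7, -16)), -1), Add(-7, -16)), Mul(-1, Add(Rational(-3, 4), Mul(Rational(-1, 8), 3), Mul(Rational(-1, 8), 9)))) = Add(Mul(-16, Pow(Add(-2, 112), -1), -23), Mul(-1, Add(Rational(-3, 4), Rational(-3, 8), Rational(-9, 8)))) = Add(Mul(-16, Pow(110, -1), -23), Mul(-1, Rational(-9, 4))) = Add(Mul(-16, Rational(1, 110), -23), Rational(9, 4)) = Add(Rational(184, 55), Rational(9, 4)) = Rational(1231, 220)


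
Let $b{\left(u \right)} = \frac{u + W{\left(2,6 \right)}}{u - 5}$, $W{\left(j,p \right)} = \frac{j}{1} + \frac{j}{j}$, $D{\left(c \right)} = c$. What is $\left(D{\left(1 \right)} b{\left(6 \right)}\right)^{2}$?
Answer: $81$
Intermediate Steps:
$W{\left(j,p \right)} = 1 + j$ ($W{\left(j,p \right)} = j 1 + 1 = j + 1 = 1 + j$)
$b{\left(u \right)} = \frac{3 + u}{-5 + u}$ ($b{\left(u \right)} = \frac{u + \left(1 + 2\right)}{u - 5} = \frac{u + 3}{-5 + u} = \frac{3 + u}{-5 + u}$)
$\left(D{\left(1 \right)} b{\left(6 \right)}\right)^{2} = \left(1 \frac{3 + 6}{-5 + 6}\right)^{2} = \left(1 \cdot 1^{-1} \cdot 9\right)^{2} = \left(1 \cdot 1 \cdot 9\right)^{2} = \left(1 \cdot 9\right)^{2} = 9^{2} = 81$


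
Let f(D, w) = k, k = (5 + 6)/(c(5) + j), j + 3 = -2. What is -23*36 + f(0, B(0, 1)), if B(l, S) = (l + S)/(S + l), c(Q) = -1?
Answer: -4979/6 ≈ -829.83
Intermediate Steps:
B(l, S) = 1 (B(l, S) = (S + l)/(S + l) = 1)
j = -5 (j = -3 - 2 = -5)
k = -11/6 (k = (5 + 6)/(-1 - 5) = 11/(-6) = 11*(-1/6) = -11/6 ≈ -1.8333)
f(D, w) = -11/6
-23*36 + f(0, B(0, 1)) = -23*36 - 11/6 = -828 - 11/6 = -4979/6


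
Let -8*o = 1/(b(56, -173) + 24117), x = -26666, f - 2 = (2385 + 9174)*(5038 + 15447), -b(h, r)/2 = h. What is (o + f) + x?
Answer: 45467284970039/192040 ≈ 2.3676e+8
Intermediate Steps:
b(h, r) = -2*h
f = 236786117 (f = 2 + (2385 + 9174)*(5038 + 15447) = 2 + 11559*20485 = 2 + 236786115 = 236786117)
o = -1/192040 (o = -1/(8*(-2*56 + 24117)) = -1/(8*(-112 + 24117)) = -1/8/24005 = -1/8*1/24005 = -1/192040 ≈ -5.2073e-6)
(o + f) + x = (-1/192040 + 236786117) - 26666 = 45472405908679/192040 - 26666 = 45467284970039/192040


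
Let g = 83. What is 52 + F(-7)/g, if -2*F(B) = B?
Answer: 8639/166 ≈ 52.042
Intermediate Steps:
F(B) = -B/2
52 + F(-7)/g = 52 + (-1/2*(-7))/83 = 52 + (1/83)*(7/2) = 52 + 7/166 = 8639/166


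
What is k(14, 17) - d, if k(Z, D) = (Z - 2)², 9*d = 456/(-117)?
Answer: 50696/351 ≈ 144.43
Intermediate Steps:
d = -152/351 (d = (456/(-117))/9 = (456*(-1/117))/9 = (⅑)*(-152/39) = -152/351 ≈ -0.43305)
k(Z, D) = (-2 + Z)²
k(14, 17) - d = (-2 + 14)² - 1*(-152/351) = 12² + 152/351 = 144 + 152/351 = 50696/351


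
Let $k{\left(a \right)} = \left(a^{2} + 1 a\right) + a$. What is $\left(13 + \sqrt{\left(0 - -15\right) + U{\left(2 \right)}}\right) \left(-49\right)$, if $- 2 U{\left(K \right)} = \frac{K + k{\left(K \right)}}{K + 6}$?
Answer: $-637 - \frac{49 \sqrt{230}}{4} \approx -822.78$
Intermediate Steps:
$k{\left(a \right)} = a^{2} + 2 a$ ($k{\left(a \right)} = \left(a^{2} + a\right) + a = \left(a + a^{2}\right) + a = a^{2} + 2 a$)
$U{\left(K \right)} = - \frac{K + K \left(2 + K\right)}{2 \left(6 + K\right)}$ ($U{\left(K \right)} = - \frac{\left(K + K \left(2 + K\right)\right) \frac{1}{K + 6}}{2} = - \frac{\left(K + K \left(2 + K\right)\right) \frac{1}{6 + K}}{2} = - \frac{\frac{1}{6 + K} \left(K + K \left(2 + K\right)\right)}{2} = - \frac{K + K \left(2 + K\right)}{2 \left(6 + K\right)}$)
$\left(13 + \sqrt{\left(0 - -15\right) + U{\left(2 \right)}}\right) \left(-49\right) = \left(13 + \sqrt{\left(0 - -15\right) + \frac{1}{2} \cdot 2 \frac{1}{6 + 2} \left(-3 - 2\right)}\right) \left(-49\right) = \left(13 + \sqrt{\left(0 + 15\right) + \frac{1}{2} \cdot 2 \cdot \frac{1}{8} \left(-3 - 2\right)}\right) \left(-49\right) = \left(13 + \sqrt{15 + \frac{1}{2} \cdot 2 \cdot \frac{1}{8} \left(-5\right)}\right) \left(-49\right) = \left(13 + \sqrt{15 - \frac{5}{8}}\right) \left(-49\right) = \left(13 + \sqrt{\frac{115}{8}}\right) \left(-49\right) = \left(13 + \frac{\sqrt{230}}{4}\right) \left(-49\right) = -637 - \frac{49 \sqrt{230}}{4}$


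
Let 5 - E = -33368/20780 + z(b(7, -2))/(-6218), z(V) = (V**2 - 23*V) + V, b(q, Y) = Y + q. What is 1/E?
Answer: 32302510/212941531 ≈ 0.15170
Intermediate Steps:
z(V) = V**2 - 22*V
E = 212941531/32302510 (E = 5 - (-33368/20780 + ((-2 + 7)*(-22 + (-2 + 7)))/(-6218)) = 5 - (-33368*1/20780 + (5*(-22 + 5))*(-1/6218)) = 5 - (-8342/5195 + (5*(-17))*(-1/6218)) = 5 - (-8342/5195 - 85*(-1/6218)) = 5 - (-8342/5195 + 85/6218) = 5 - 1*(-51428981/32302510) = 5 + 51428981/32302510 = 212941531/32302510 ≈ 6.5921)
1/E = 1/(212941531/32302510) = 32302510/212941531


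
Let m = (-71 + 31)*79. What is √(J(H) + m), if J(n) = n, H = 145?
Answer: 3*I*√335 ≈ 54.909*I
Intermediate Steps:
m = -3160 (m = -40*79 = -3160)
√(J(H) + m) = √(145 - 3160) = √(-3015) = 3*I*√335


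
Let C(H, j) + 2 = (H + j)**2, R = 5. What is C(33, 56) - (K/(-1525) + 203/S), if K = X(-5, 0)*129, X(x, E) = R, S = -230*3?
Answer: 66668179/8418 ≈ 7919.7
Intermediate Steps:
S = -690
X(x, E) = 5
C(H, j) = -2 + (H + j)**2
K = 645 (K = 5*129 = 645)
C(33, 56) - (K/(-1525) + 203/S) = (-2 + (33 + 56)**2) - (645/(-1525) + 203/(-690)) = (-2 + 89**2) - (645*(-1/1525) + 203*(-1/690)) = (-2 + 7921) - (-129/305 - 203/690) = 7919 - 1*(-6037/8418) = 7919 + 6037/8418 = 66668179/8418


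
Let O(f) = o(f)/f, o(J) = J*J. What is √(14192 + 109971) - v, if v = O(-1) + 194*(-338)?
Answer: 65573 + √124163 ≈ 65925.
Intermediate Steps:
o(J) = J²
O(f) = f (O(f) = f²/f = f)
v = -65573 (v = -1 + 194*(-338) = -1 - 65572 = -65573)
√(14192 + 109971) - v = √(14192 + 109971) - 1*(-65573) = √124163 + 65573 = 65573 + √124163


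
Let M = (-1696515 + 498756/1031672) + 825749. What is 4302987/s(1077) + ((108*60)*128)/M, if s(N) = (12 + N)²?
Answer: 237563316359912731/88780457629958193 ≈ 2.6758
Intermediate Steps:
M = -224586100499/257918 (M = (-1696515 + 498756*(1/1031672)) + 825749 = (-1696515 + 124689/257918) + 825749 = -437561631081/257918 + 825749 = -224586100499/257918 ≈ -8.7077e+5)
4302987/s(1077) + ((108*60)*128)/M = 4302987/((12 + 1077)²) + ((108*60)*128)/(-224586100499/257918) = 4302987/(1089²) + (6480*128)*(-257918/224586100499) = 4302987/1185921 + 829440*(-257918/224586100499) = 4302987*(1/1185921) - 213927505920/224586100499 = 1434329/395307 - 213927505920/224586100499 = 237563316359912731/88780457629958193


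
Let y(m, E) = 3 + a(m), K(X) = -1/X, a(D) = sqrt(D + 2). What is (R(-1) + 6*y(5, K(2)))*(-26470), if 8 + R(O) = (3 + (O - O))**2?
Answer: -502930 - 158820*sqrt(7) ≈ -9.2313e+5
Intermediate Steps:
a(D) = sqrt(2 + D)
R(O) = 1 (R(O) = -8 + (3 + (O - O))**2 = -8 + (3 + 0)**2 = -8 + 3**2 = -8 + 9 = 1)
y(m, E) = 3 + sqrt(2 + m)
(R(-1) + 6*y(5, K(2)))*(-26470) = (1 + 6*(3 + sqrt(2 + 5)))*(-26470) = (1 + 6*(3 + sqrt(7)))*(-26470) = (1 + (18 + 6*sqrt(7)))*(-26470) = (19 + 6*sqrt(7))*(-26470) = -502930 - 158820*sqrt(7)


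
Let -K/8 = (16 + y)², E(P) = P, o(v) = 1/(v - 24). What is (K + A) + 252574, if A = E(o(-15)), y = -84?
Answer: 8407697/39 ≈ 2.1558e+5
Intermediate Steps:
o(v) = 1/(-24 + v)
A = -1/39 (A = 1/(-24 - 15) = 1/(-39) = -1/39 ≈ -0.025641)
K = -36992 (K = -8*(16 - 84)² = -8*(-68)² = -8*4624 = -36992)
(K + A) + 252574 = (-36992 - 1/39) + 252574 = -1442689/39 + 252574 = 8407697/39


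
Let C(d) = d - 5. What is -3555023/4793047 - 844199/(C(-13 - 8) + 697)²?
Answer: -5646902594896/2158026274327 ≈ -2.6167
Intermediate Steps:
C(d) = -5 + d
-3555023/4793047 - 844199/(C(-13 - 8) + 697)² = -3555023/4793047 - 844199/((-5 + (-13 - 8)) + 697)² = -3555023*1/4793047 - 844199/((-5 - 21) + 697)² = -3555023/4793047 - 844199/(-26 + 697)² = -3555023/4793047 - 844199/(671²) = -3555023/4793047 - 844199/450241 = -5646902594896/2158026274327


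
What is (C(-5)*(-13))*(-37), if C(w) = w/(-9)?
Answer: 2405/9 ≈ 267.22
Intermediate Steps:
C(w) = -w/9 (C(w) = w*(-1/9) = -w/9)
(C(-5)*(-13))*(-37) = (-1/9*(-5)*(-13))*(-37) = ((5/9)*(-13))*(-37) = -65/9*(-37) = 2405/9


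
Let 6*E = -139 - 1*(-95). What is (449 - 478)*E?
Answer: 638/3 ≈ 212.67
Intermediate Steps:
E = -22/3 (E = (-139 - 1*(-95))/6 = (-139 + 95)/6 = (⅙)*(-44) = -22/3 ≈ -7.3333)
(449 - 478)*E = (449 - 478)*(-22/3) = -29*(-22/3) = 638/3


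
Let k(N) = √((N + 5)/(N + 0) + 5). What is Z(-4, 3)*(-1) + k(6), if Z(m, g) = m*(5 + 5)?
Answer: 40 + √246/6 ≈ 42.614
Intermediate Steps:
Z(m, g) = 10*m (Z(m, g) = m*10 = 10*m)
k(N) = √(5 + (5 + N)/N) (k(N) = √((5 + N)/N + 5) = √(5 + (5 + N)/N))
Z(-4, 3)*(-1) + k(6) = (10*(-4))*(-1) + √(6 + 5/6) = -40*(-1) + √(6 + 5*(⅙)) = 40 + √(6 + ⅚) = 40 + √(41/6) = 40 + √246/6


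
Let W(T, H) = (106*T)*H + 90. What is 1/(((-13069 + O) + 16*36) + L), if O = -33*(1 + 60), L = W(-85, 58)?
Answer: -1/536996 ≈ -1.8622e-6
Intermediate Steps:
W(T, H) = 90 + 106*H*T (W(T, H) = 106*H*T + 90 = 90 + 106*H*T)
L = -522490 (L = 90 + 106*58*(-85) = 90 - 522580 = -522490)
O = -2013 (O = -33*61 = -2013)
1/(((-13069 + O) + 16*36) + L) = 1/(((-13069 - 2013) + 16*36) - 522490) = 1/((-15082 + 576) - 522490) = 1/(-14506 - 522490) = 1/(-536996) = -1/536996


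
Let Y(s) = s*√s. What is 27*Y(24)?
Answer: 1296*√6 ≈ 3174.5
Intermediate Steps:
Y(s) = s^(3/2)
27*Y(24) = 27*24^(3/2) = 27*(48*√6) = 1296*√6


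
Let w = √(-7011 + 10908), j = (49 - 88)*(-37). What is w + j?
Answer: 1443 + 3*√433 ≈ 1505.4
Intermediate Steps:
j = 1443 (j = -39*(-37) = 1443)
w = 3*√433 (w = √3897 = 3*√433 ≈ 62.426)
w + j = 3*√433 + 1443 = 1443 + 3*√433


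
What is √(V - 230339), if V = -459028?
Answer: I*√689367 ≈ 830.28*I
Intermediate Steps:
√(V - 230339) = √(-459028 - 230339) = √(-689367) = I*√689367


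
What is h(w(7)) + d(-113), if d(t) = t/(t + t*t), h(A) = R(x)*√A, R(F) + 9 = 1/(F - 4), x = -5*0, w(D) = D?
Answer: -1/112 - 37*√7/4 ≈ -24.482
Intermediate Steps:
x = 0
R(F) = -9 + 1/(-4 + F) (R(F) = -9 + 1/(F - 4) = -9 + 1/(-4 + F))
h(A) = -37*√A/4 (h(A) = ((37 - 9*0)/(-4 + 0))*√A = ((37 + 0)/(-4))*√A = (-¼*37)*√A = -37*√A/4)
d(t) = t/(t + t²)
h(w(7)) + d(-113) = -37*√7/4 + 1/(1 - 113) = -37*√7/4 + 1/(-112) = -37*√7/4 - 1/112 = -1/112 - 37*√7/4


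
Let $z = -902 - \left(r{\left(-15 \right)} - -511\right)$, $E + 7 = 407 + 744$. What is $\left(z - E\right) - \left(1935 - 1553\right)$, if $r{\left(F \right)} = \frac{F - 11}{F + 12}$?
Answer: $- \frac{8843}{3} \approx -2947.7$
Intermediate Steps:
$r{\left(F \right)} = \frac{-11 + F}{12 + F}$
$E = 1144$ ($E = -7 + \left(407 + 744\right) = -7 + 1151 = 1144$)
$z = - \frac{4265}{3}$ ($z = -902 - \left(\frac{-11 - 15}{12 - 15} - -511\right) = -902 - \left(\frac{1}{-3} \left(-26\right) + 511\right) = -902 - \left(\left(- \frac{1}{3}\right) \left(-26\right) + 511\right) = -902 - \left(\frac{26}{3} + 511\right) = -902 - \frac{1559}{3} = - \frac{4265}{3} \approx -1421.7$)
$\left(z - E\right) - \left(1935 - 1553\right) = \left(- \frac{4265}{3} - 1144\right) - \left(1935 - 1553\right) = - \frac{7697}{3} - 382 = - \frac{8843}{3}$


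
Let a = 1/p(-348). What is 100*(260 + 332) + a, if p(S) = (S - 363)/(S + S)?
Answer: 14030632/237 ≈ 59201.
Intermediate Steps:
p(S) = (-363 + S)/(2*S) (p(S) = (-363 + S)/((2*S)) = (-363 + S)*(1/(2*S)) = (-363 + S)/(2*S))
a = 232/237 (a = 1/((½)*(-363 - 348)/(-348)) = 1/((½)*(-1/348)*(-711)) = 1/(237/232) = 232/237 ≈ 0.97890)
100*(260 + 332) + a = 100*(260 + 332) + 232/237 = 100*592 + 232/237 = 59200 + 232/237 = 14030632/237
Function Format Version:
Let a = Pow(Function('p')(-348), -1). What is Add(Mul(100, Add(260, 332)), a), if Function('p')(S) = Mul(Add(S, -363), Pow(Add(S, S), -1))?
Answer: Rational(14030632, 237) ≈ 59201.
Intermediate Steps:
Function('p')(S) = Mul(Rational(1, 2), Pow(S, -1), Add(-363, S)) (Function('p')(S) = Mul(Add(-363, S), Pow(Mul(2, S), -1)) = Mul(Add(-363, S), Mul(Rational(1, 2), Pow(S, -1))) = Mul(Rational(1, 2), Pow(S, -1), Add(-363, S)))
a = Rational(232, 237) (a = Pow(Mul(Rational(1, 2), Pow(-348, -1), Add(-363, -348)), -1) = Pow(Mul(Rational(1, 2), Rational(-1, 348), -711), -1) = Pow(Rational(237, 232), -1) = Rational(232, 237) ≈ 0.97890)
Add(Mul(100, Add(260, 332)), a) = Add(Mul(100, Add(260, 332)), Rational(232, 237)) = Add(Mul(100, 592), Rational(232, 237)) = Add(59200, Rational(232, 237)) = Rational(14030632, 237)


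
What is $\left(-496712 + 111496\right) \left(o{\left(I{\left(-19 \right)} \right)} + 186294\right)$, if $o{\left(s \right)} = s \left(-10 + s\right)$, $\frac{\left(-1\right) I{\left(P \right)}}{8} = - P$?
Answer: $-81248988288$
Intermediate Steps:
$I{\left(P \right)} = 8 P$ ($I{\left(P \right)} = - 8 \left(- P\right) = 8 P$)
$\left(-496712 + 111496\right) \left(o{\left(I{\left(-19 \right)} \right)} + 186294\right) = \left(-496712 + 111496\right) \left(8 \left(-19\right) \left(-10 + 8 \left(-19\right)\right) + 186294\right) = - 385216 \left(- 152 \left(-10 - 152\right) + 186294\right) = - 385216 \left(\left(-152\right) \left(-162\right) + 186294\right) = - 385216 \left(24624 + 186294\right) = \left(-385216\right) 210918 = -81248988288$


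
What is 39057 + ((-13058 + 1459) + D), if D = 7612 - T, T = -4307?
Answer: 39377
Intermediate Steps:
D = 11919 (D = 7612 - 1*(-4307) = 7612 + 4307 = 11919)
39057 + ((-13058 + 1459) + D) = 39057 + ((-13058 + 1459) + 11919) = 39057 + (-11599 + 11919) = 39057 + 320 = 39377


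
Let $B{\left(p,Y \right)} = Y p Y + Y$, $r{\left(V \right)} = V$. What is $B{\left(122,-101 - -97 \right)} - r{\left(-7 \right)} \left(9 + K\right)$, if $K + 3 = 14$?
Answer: $2088$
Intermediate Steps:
$K = 11$ ($K = -3 + 14 = 11$)
$B{\left(p,Y \right)} = Y + p Y^{2}$ ($B{\left(p,Y \right)} = p Y^{2} + Y = Y + p Y^{2}$)
$B{\left(122,-101 - -97 \right)} - r{\left(-7 \right)} \left(9 + K\right) = \left(-101 - -97\right) \left(1 + \left(-101 - -97\right) 122\right) - - 7 \left(9 + 11\right) = \left(-101 + 97\right) \left(1 + \left(-101 + 97\right) 122\right) - \left(-7\right) 20 = - 4 \left(1 - 488\right) - -140 = - 4 \left(1 - 488\right) + 140 = \left(-4\right) \left(-487\right) + 140 = 1948 + 140 = 2088$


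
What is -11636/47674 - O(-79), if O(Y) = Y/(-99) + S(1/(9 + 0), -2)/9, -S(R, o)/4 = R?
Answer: -1916647/1930797 ≈ -0.99267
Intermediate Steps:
S(R, o) = -4*R
O(Y) = -4/81 - Y/99 (O(Y) = Y/(-99) - 4/(9 + 0)/9 = Y*(-1/99) - 4/9*(⅑) = -Y/99 - 4*⅑*(⅑) = -Y/99 - 4/9*⅑ = -Y/99 - 4/81 = -4/81 - Y/99)
-11636/47674 - O(-79) = -11636/47674 - (-4/81 - 1/99*(-79)) = -11636*1/47674 - (-4/81 + 79/99) = -5818/23837 - 1*667/891 = -5818/23837 - 667/891 = -1916647/1930797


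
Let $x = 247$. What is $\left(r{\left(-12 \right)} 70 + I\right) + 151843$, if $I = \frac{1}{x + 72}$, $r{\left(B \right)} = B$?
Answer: $\frac{48169958}{319} \approx 1.51 \cdot 10^{5}$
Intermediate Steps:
$I = \frac{1}{319}$ ($I = \frac{1}{247 + 72} = \frac{1}{319} \approx 0.0031348$)
$\left(r{\left(-12 \right)} 70 + I\right) + 151843 = \left(\left(-12\right) 70 + \frac{1}{319}\right) + 151843 = \left(-840 + \frac{1}{319}\right) + 151843 = - \frac{267959}{319} + 151843 = \frac{48169958}{319}$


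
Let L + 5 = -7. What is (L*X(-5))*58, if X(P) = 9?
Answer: -6264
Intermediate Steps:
L = -12 (L = -5 - 7 = -12)
(L*X(-5))*58 = -12*9*58 = -108*58 = -6264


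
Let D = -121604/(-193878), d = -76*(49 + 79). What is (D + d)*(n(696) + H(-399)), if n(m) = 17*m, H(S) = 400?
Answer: -11534308615280/96939 ≈ -1.1899e+8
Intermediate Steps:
d = -9728 (d = -76*128 = -9728)
D = 60802/96939 (D = -121604*(-1/193878) = 60802/96939 ≈ 0.62722)
(D + d)*(n(696) + H(-399)) = (60802/96939 - 9728)*(17*696 + 400) = -942961790*(11832 + 400)/96939 = -942961790/96939*12232 = -11534308615280/96939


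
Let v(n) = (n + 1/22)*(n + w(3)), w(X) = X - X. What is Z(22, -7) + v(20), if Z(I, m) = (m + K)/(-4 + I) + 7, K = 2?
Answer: 80711/198 ≈ 407.63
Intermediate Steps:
w(X) = 0
Z(I, m) = 7 + (2 + m)/(-4 + I) (Z(I, m) = (m + 2)/(-4 + I) + 7 = (2 + m)/(-4 + I) + 7 = 7 + (2 + m)/(-4 + I))
v(n) = n*(1/22 + n) (v(n) = (n + 1/22)*(n + 0) = (n + 1/22)*n = (1/22 + n)*n = n*(1/22 + n))
Z(22, -7) + v(20) = (-26 - 7 + 7*22)/(-4 + 22) + 20*(1/22 + 20) = (-26 - 7 + 154)/18 + 20*(441/22) = (1/18)*121 + 4410/11 = 121/18 + 4410/11 = 80711/198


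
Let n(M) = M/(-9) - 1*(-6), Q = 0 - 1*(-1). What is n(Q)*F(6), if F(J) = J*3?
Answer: 106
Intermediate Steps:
Q = 1 (Q = 0 + 1 = 1)
F(J) = 3*J
n(M) = 6 - M/9 (n(M) = M*(-⅑) + 6 = -M/9 + 6 = 6 - M/9)
n(Q)*F(6) = (6 - ⅑*1)*(3*6) = (6 - ⅑)*18 = (53/9)*18 = 106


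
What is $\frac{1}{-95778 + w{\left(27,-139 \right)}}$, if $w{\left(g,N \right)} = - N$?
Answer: $- \frac{1}{95639} \approx -1.0456 \cdot 10^{-5}$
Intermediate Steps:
$\frac{1}{-95778 + w{\left(27,-139 \right)}} = \frac{1}{-95778 - -139} = \frac{1}{-95778 + 139} = \frac{1}{-95639} = - \frac{1}{95639}$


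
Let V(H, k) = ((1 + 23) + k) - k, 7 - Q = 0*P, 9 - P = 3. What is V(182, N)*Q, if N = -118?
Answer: 168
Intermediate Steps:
P = 6 (P = 9 - 1*3 = 9 - 3 = 6)
Q = 7 (Q = 7 - 0*6 = 7 - 1*0 = 7 + 0 = 7)
V(H, k) = 24 (V(H, k) = (24 + k) - k = 24)
V(182, N)*Q = 24*7 = 168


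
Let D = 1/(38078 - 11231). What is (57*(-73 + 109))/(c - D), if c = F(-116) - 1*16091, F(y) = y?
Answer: -27545022/217554665 ≈ -0.12661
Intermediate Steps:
c = -16207 (c = -116 - 1*16091 = -116 - 16091 = -16207)
D = 1/26847 ≈ 3.7248e-5
(57*(-73 + 109))/(c - D) = (57*(-73 + 109))/(-16207 - 1*1/26847) = (57*36)/(-16207 - 1/26847) = 2052/(-435109330/26847) = 2052*(-26847/435109330) = -27545022/217554665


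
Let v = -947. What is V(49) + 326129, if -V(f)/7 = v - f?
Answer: 333101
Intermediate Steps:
V(f) = 6629 + 7*f (V(f) = -7*(-947 - f) = 6629 + 7*f)
V(49) + 326129 = (6629 + 7*49) + 326129 = (6629 + 343) + 326129 = 6972 + 326129 = 333101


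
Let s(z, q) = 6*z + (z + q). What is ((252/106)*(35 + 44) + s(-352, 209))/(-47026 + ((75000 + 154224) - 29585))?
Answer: -109561/8088489 ≈ -0.013545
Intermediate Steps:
s(z, q) = q + 7*z (s(z, q) = 6*z + (q + z) = q + 7*z)
((252/106)*(35 + 44) + s(-352, 209))/(-47026 + ((75000 + 154224) - 29585)) = ((252/106)*(35 + 44) + (209 + 7*(-352)))/(-47026 + ((75000 + 154224) - 29585)) = ((252*(1/106))*79 + (209 - 2464))/(-47026 + (229224 - 29585)) = ((126/53)*79 - 2255)/(-47026 + 199639) = (9954/53 - 2255)/152613 = -109561/53*1/152613 = -109561/8088489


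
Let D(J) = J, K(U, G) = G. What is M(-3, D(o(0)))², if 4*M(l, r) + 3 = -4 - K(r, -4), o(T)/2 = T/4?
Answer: 9/16 ≈ 0.56250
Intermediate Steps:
o(T) = T/2 (o(T) = 2*(T/4) = T/2)
M(l, r) = -¾ (M(l, r) = -¾ + (-4 - 1*(-4))/4 = -¾ + (-4 + 4)/4 = -¾ + (¼)*0 = -¾ + 0 = -¾)
M(-3, D(o(0)))² = (-¾)² = 9/16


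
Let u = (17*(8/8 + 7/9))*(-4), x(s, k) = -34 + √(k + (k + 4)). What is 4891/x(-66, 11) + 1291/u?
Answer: -97028671/614720 - 4891*√26/1130 ≈ -179.91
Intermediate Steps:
x(s, k) = -34 + √(4 + 2*k) (x(s, k) = -34 + √(k + (4 + k)) = -34 + √(4 + 2*k))
u = -1088/9 (u = (17*(8*(⅛) + 7*(⅑)))*(-4) = (17*(1 + 7/9))*(-4) = (17*(16/9))*(-4) = (272/9)*(-4) = -1088/9 ≈ -120.89)
4891/x(-66, 11) + 1291/u = 4891/(-34 + √(4 + 2*11)) + 1291/(-1088/9) = 4891/(-34 + √(4 + 22)) + 1291*(-9/1088) = 4891/(-34 + √26) - 11619/1088 = -11619/1088 + 4891/(-34 + √26)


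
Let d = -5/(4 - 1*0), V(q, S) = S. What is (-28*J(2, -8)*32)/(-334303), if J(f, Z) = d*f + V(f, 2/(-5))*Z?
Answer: 3136/1671515 ≈ 0.0018761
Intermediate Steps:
d = -5/4 (d = -5/(4 + 0) = -5/4 ≈ -1.2500)
J(f, Z) = -5*f/4 - 2*Z/5 (J(f, Z) = -5*f/4 + (2/(-5))*Z = -5*f/4 + (2*(-1/5))*Z = -5*f/4 - 2*Z/5)
(-28*J(2, -8)*32)/(-334303) = (-28*(-5/4*2 - 2/5*(-8))*32)/(-334303) = (-28*(-5/2 + 16/5)*32)*(-1/334303) = (-28*7/10*32)*(-1/334303) = -98/5*32*(-1/334303) = -3136/5*(-1/334303) = 3136/1671515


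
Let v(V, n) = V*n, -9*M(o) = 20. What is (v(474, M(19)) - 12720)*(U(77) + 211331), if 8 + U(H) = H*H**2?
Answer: -27595809920/3 ≈ -9.1986e+9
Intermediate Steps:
M(o) = -20/9 (M(o) = -1/9*20 = -20/9)
U(H) = -8 + H**3 (U(H) = -8 + H*H**2 = -8 + H**3)
(v(474, M(19)) - 12720)*(U(77) + 211331) = (474*(-20/9) - 12720)*((-8 + 77**3) + 211331) = (-3160/3 - 12720)*((-8 + 456533) + 211331) = -41320*(456525 + 211331)/3 = -41320/3*667856 = -27595809920/3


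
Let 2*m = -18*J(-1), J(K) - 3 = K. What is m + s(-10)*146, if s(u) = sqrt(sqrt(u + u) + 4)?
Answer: -18 + 146*sqrt(4 + 2*I*sqrt(5)) ≈ 308.47 + 146.0*I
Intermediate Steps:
J(K) = 3 + K
s(u) = sqrt(4 + sqrt(2)*sqrt(u)) (s(u) = sqrt(sqrt(2*u) + 4) = sqrt(sqrt(2)*sqrt(u) + 4) = sqrt(4 + sqrt(2)*sqrt(u)))
m = -18 (m = (-18*(3 - 1))/2 = (-18*2)/2 = (1/2)*(-36) = -18)
m + s(-10)*146 = -18 + sqrt(4 + sqrt(2)*sqrt(-10))*146 = -18 + sqrt(4 + sqrt(2)*(I*sqrt(10)))*146 = -18 + sqrt(4 + 2*I*sqrt(5))*146 = -18 + 146*sqrt(4 + 2*I*sqrt(5))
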